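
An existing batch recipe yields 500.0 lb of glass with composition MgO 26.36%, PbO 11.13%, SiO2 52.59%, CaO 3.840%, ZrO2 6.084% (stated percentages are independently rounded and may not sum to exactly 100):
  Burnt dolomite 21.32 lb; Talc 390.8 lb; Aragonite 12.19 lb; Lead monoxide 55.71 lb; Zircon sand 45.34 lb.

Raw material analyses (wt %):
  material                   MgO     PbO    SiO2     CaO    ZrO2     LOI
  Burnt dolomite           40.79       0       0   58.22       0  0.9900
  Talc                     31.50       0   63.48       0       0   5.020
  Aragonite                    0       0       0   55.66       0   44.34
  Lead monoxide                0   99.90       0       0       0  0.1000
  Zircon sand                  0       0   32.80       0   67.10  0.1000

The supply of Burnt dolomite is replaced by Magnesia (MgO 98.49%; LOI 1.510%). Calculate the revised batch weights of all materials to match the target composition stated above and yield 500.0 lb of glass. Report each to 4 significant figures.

The intermediate values are shown rounded to four significant figures alongside each step — all arithmetic keeps full float precision end to end. Each reported number receives exactly one rounding; all derived quantities are re-derived from the batch weights per 500.0 lb of glass in full float precision (LOI, the five compositions, the totals, net glass mass, yield), as quoted within question or answer.
Target oxide masses per 500.0 lb glass:
  MgO: 26.36% × 500.0 = 131.8 lb
  PbO: 11.13% × 500.0 = 55.65 lb
  SiO2: 52.59% × 500.0 = 263.0 lb
  CaO: 3.840% × 500.0 = 19.20 lb
  ZrO2: 6.084% × 500.0 = 30.42 lb
Checking each oxide sum working from each reported weight, under the basis named above (sums match the target masses up to rounding of the answer):
  MgO: 8.831·0.9849 + 390.8·0.3150 = 131.8 lb (target 131.8 lb)
  PbO: 55.71·0.9990 = 55.65 lb (target 55.65 lb)
  SiO2: 390.8·0.6348 + 45.34·0.3280 = 263.0 lb (target 263.0 lb)
  CaO: 34.50·0.5566 = 19.20 lb (target 19.20 lb)
  ZrO2: 45.34·0.6710 = 30.42 lb (target 30.42 lb)
The glass-mass cross-check: whole batch net of LOI = 500.0 lb (summing oxide targets gives 500.0 lb; with the basis standing at 500.0 lb — rounding explains the deltas).
Total batch = Σ batch = 535.2 lb; Σ batch·LOI gives LOI loss = 35.15 lb; yield, glass over the total, = 93.43%.

Revised batch per 500.0 lb glass:
  Magnesia: 8.831 lb
  Talc: 390.8 lb
  Aragonite: 34.50 lb
  Lead monoxide: 55.71 lb
  Zircon sand: 45.34 lb
Total batch = 535.2 lb; LOI loss = 35.15 lb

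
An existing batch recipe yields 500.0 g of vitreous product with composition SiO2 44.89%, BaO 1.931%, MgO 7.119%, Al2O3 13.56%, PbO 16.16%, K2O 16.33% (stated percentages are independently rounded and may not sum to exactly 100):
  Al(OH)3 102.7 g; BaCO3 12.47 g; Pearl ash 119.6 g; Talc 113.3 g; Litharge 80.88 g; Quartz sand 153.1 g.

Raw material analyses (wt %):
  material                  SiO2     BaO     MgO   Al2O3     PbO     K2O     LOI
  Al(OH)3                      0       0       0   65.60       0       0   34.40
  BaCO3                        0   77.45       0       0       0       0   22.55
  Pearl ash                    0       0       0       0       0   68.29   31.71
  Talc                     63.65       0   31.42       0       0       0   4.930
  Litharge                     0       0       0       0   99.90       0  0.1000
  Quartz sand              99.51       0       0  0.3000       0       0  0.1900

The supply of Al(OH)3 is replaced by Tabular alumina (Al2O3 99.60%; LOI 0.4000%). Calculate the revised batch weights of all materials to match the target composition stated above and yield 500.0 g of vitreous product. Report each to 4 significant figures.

Full precision is held at all times. Intermediates are displayed, rounded to four significant digits, as written; each reported result takes exactly one rounding; all derived quantities (the totals, glass mass, the six compositions, the yield, ignition loss) are carried in full precision from the weighed amounts per 500.0 g of glass, exactly as shown in the problem or answer text.
Oxide mass targets, per 500.0 g vitreous product:
  SiO2: 44.89% × 500.0 = 224.4 g
  BaO: 1.931% × 500.0 = 9.655 g
  MgO: 7.119% × 500.0 = 35.60 g
  Al2O3: 13.56% × 500.0 = 67.80 g
  PbO: 16.16% × 500.0 = 80.80 g
  K2O: 16.33% × 500.0 = 81.65 g
Per-oxide balance check per the reported batch figures, for the quoted basis mass (sums match the target masses once rounding is allowed for):
  SiO2: 113.3·0.6365 + 153.1·0.9951 = 224.5 g (target 224.4 g)
  BaO: 12.47·0.7745 = 9.658 g (target 9.655 g)
  MgO: 113.3·0.3142 = 35.60 g (target 35.60 g)
  Al2O3: 67.61·0.9960 + 153.1·0.003000 = 67.80 g (target 67.80 g)
  PbO: 80.88·0.9990 = 80.80 g (target 80.80 g)
  K2O: 119.6·0.6829 = 81.67 g (target 81.65 g)
Mass balance on the glass: the batch minus its LOI: 500.0 g (targets for the oxides total 500.0 g; against the stated basis, 500.0 g — a pure rounding effect).
Total batch = Σ batch = 547.0 g; LOI loss = Σ batch·LOI = 46.97 g; glass ÷ batch gives a yield of 91.41%.

Revised batch per 500.0 g vitreous product:
  Tabular alumina: 67.61 g
  BaCO3: 12.47 g
  Pearl ash: 119.6 g
  Talc: 113.3 g
  Litharge: 80.88 g
  Quartz sand: 153.1 g
Total batch = 547.0 g; LOI loss = 46.97 g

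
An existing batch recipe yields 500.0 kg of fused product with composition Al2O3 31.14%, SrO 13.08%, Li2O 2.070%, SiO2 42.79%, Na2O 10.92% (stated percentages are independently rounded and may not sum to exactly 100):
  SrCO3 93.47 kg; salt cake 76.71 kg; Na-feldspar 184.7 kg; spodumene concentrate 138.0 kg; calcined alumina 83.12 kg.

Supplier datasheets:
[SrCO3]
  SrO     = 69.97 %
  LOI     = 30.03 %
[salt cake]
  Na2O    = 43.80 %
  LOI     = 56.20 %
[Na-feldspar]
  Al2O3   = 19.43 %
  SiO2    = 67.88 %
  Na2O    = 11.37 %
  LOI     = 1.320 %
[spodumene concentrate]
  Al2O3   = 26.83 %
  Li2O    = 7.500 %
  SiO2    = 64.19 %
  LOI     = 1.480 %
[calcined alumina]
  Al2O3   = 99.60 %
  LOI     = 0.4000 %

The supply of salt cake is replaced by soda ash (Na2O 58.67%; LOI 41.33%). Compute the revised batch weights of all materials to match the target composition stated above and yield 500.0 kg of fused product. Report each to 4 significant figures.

Revised batch per 500.0 kg fused product:
  SrCO3: 93.47 kg
  soda ash: 57.27 kg
  Na-feldspar: 184.7 kg
  spodumene concentrate: 138.0 kg
  calcined alumina: 83.12 kg
Total batch = 556.6 kg; LOI loss = 56.55 kg

All internal work holds full precision through every step; in-progress results appear rounded to 4 significant figures in the working — every reported number carries a single rounding; derived quantities (glass mass, the totals, yield, ignition loss, five oxide percentages) are re-derived in full float precision from the batch weights at 500.0 kg of glass exactly as shown in question or answer.
The oxide mass targets at 500.0 kg fused product:
  Al2O3: 31.14% × 500.0 = 155.7 kg
  SrO: 13.08% × 500.0 = 65.40 kg
  Li2O: 2.070% × 500.0 = 10.35 kg
  SiO2: 42.79% × 500.0 = 214.0 kg
  Na2O: 10.92% × 500.0 = 54.60 kg
Verifying the oxide balance with the batch weights as given, against the basis in use (each sum matches its target mass net of answer rounding effects):
  Al2O3: 184.7·0.1943 + 138.0·0.2683 + 83.12·0.9960 = 155.7 kg (target 155.7 kg)
  SrO: 93.47·0.6997 = 65.40 kg (target 65.40 kg)
  Li2O: 138.0·0.07500 = 10.35 kg (target 10.35 kg)
  SiO2: 184.7·0.6788 + 138.0·0.6419 = 214.0 kg (target 214.0 kg)
  Na2O: 57.27·0.5867 + 184.7·0.1137 = 54.60 kg (target 54.60 kg)
Glass-mass sanity pass: whole batch net of LOI = 500.0 kg (oxide target masses add up to 500.0 kg; the stated basis being 500.0 kg — any gap is answer rounding).
Adding the batch up: Σ batch = 556.6 kg; LOI removed, Σ of batch·LOI: 56.55 kg; yield, glass over the total, = 89.84%.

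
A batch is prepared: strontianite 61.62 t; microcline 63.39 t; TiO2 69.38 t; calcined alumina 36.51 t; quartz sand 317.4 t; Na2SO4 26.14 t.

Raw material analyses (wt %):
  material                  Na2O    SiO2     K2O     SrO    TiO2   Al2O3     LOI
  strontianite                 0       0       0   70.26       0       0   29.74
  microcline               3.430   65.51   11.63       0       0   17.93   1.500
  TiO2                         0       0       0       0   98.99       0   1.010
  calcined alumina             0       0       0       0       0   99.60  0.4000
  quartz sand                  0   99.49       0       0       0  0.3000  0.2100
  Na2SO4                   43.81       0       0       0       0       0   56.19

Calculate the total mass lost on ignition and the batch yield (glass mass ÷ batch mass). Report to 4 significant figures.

The working math runs at full precision from start to finish; intermediates are displayed rounded to 4 significant figures alongside each step; each reported result sees exactly one rounding — derived quantities, including totals, net glass mass, LOI, six oxide percentages, yield, are rebuilt from the weighed amounts at 539.0 t of glass at exact precision, as given in either problem or answer.
Ignition loss by material:
  strontianite: 61.62 × 0.2974 = 18.33 t
  microcline: 63.39 × 0.01500 = 0.9508 t
  TiO2: 69.38 × 0.01010 = 0.7007 t
  calcined alumina: 36.51 × 0.004000 = 0.1460 t
  quartz sand: 317.4 × 0.002100 = 0.6665 t
  Na2SO4: 26.14 × 0.5619 = 14.69 t
Total LOI = 35.48 t
Glass = batch − LOI = 574.4 − 35.48 = 539.0 t

LOI loss = 35.48 t; glass = 539.0 t; yield = 93.82%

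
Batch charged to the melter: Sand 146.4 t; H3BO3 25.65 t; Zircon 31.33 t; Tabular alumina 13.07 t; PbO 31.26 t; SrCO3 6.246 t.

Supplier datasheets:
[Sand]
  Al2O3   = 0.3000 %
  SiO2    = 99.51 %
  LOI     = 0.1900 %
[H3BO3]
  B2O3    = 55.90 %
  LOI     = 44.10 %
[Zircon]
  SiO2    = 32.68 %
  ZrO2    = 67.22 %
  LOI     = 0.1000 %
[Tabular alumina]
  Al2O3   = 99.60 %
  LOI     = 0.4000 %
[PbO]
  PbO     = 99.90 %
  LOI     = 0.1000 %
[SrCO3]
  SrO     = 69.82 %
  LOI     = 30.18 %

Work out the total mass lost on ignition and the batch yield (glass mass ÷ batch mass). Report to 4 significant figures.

LOI loss = 13.59 t; glass = 240.4 t; yield = 94.65%

Values along the way are shown with 4-significant-digit rounding between the steps; all internal work holds full float precision in all steps. Each reported figure carries a single rounding — all derived quantities (yield, totals, net glass mass, ignition loss, six oxide percentages) are re-derived in exact precision starting from the weights for 240.4 t of glass, exactly as shown in question or answer.
Ignition loss by material:
  Sand: 146.4 × 0.001900 = 0.2782 t
  H3BO3: 25.65 × 0.4410 = 11.31 t
  Zircon: 31.33 × 0.001000 = 0.03133 t
  Tabular alumina: 13.07 × 0.004000 = 0.05228 t
  PbO: 31.26 × 0.001000 = 0.03126 t
  SrCO3: 6.246 × 0.3018 = 1.885 t
Total LOI = 13.59 t
Glass = batch − LOI = 254.0 − 13.59 = 240.4 t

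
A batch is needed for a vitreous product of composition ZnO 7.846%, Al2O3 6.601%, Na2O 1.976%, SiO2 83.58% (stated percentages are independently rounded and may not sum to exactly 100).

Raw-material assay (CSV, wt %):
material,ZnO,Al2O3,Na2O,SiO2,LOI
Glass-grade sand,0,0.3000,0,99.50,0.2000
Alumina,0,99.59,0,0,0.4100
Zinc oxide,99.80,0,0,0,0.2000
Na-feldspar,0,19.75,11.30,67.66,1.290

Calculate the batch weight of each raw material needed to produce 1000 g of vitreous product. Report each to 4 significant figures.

Batch per 1000 g vitreous product:
  Glass-grade sand: 721.1 g
  Alumina: 29.43 g
  Zinc oxide: 78.62 g
  Na-feldspar: 174.9 g
Total batch = 1004 g; LOI loss = 3.976 g; yield = 99.60%

Working values are printed rounded off to 4 significant figures within the worked lines. All internal work keeps full float precision at each step — each reported value sees exactly one rounding. Derived quantities are re-derived from the weighed amounts for 1000 g of glass in full precision (totals, yield, the four compositions, ignition loss, net glass mass) as quoted within the problem or the answer.
Target oxide masses per 1000 g vitreous product:
  ZnO: 7.846% × 1000 = 78.46 g
  Al2O3: 6.601% × 1000 = 66.01 g
  Na2O: 1.976% × 1000 = 19.76 g
  SiO2: 83.58% × 1000 = 835.8 g
Verifying the oxide balance with the batch weights as given, on the stated basis (summed amounts equal target values given rounding of the digits):
  ZnO: 78.62·0.9980 = 78.46 g (target 78.46 g)
  Al2O3: 721.1·0.003000 + 29.43·0.9959 + 174.9·0.1975 = 66.02 g (target 66.01 g)
  Na2O: 174.9·0.1130 = 19.76 g (target 19.76 g)
  SiO2: 721.1·0.9950 + 174.9·0.6766 = 835.8 g (target 835.8 g)
The glass-mass cross-check: Σ batch − LOI loss = 1000 g (summing oxide targets gives 1000 g; against the stated basis, 1000 g — differing by rounding only).
Whole-batch sum: Σ batch = 1004 g; LOI loss = Σ batch·LOI = 3.976 g; yield = glass ÷ total batch = 99.60%.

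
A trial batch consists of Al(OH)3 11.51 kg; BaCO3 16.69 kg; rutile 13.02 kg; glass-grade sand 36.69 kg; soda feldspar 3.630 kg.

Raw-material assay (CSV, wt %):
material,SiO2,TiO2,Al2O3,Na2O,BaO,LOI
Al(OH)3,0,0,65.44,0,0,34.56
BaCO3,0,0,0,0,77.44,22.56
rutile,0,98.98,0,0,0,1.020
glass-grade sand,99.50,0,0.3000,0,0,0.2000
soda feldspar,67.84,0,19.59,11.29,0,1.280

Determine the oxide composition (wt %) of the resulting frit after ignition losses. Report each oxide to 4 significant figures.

Glass mass = 73.54 kg (batch 81.54 − LOI 7.996).
Composition: SiO2 52.99%, TiO2 17.52%, Al2O3 11.36%, Na2O 0.5573%, BaO 17.57%

Values along the way are displayed, rounded to 4 significant digits, between the steps — the whole derivation runs at full precision at each step; exactly one rounding is applied to each reported figure — all derived quantities, including the five compositions, the yield, totals, net glass mass, LOI, are computed starting from the weights per 73.54 kg of glass in exact precision, precisely as stated by question or answer.
Per-oxide mass from batch:
  SiO2: 36.69·0.9950 + 3.630·0.6784 = 38.97 kg
  TiO2: 13.02·0.9898 = 12.89 kg
  Al2O3: 11.51·0.6544 + 36.69·0.003000 + 3.630·0.1959 = 8.353 kg
  Na2O: 3.630·0.1129 = 0.4098 kg
  BaO: 16.69·0.7744 = 12.92 kg
LOI: 11.51·0.3456 + 16.69·0.2256 + 13.02·0.01020 + 36.69·0.002000 + 3.630·0.01280 = 7.996 kg
Net of LOI, the glass mass = 81.54 − 7.996 = 73.54 kg (consistent with Σ oxide mass)
each wt % is 100 × oxide ÷ glass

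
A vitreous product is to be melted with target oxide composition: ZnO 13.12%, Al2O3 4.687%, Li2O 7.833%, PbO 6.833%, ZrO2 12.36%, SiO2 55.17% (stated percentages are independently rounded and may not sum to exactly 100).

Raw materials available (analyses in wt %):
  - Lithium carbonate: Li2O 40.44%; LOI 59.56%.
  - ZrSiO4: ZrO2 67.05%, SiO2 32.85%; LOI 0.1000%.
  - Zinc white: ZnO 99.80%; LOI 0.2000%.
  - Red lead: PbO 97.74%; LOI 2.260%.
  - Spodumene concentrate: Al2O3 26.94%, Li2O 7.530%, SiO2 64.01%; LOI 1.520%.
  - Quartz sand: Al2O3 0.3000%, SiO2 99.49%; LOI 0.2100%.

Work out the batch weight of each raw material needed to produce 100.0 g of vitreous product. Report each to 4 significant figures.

Batch per 100.0 g vitreous product:
  Lithium carbonate: 16.21 g
  ZrSiO4: 18.43 g
  Zinc white: 13.15 g
  Red lead: 6.991 g
  Spodumene concentrate: 16.97 g
  Quartz sand: 38.45 g
Total batch = 110.2 g; LOI loss = 10.20 g; yield = 90.75%

All arithmetic carries full float precision through the solve; the intermediate values are shown (rounded to 4 significant figures) when written out. Exactly one rounding is applied to every reported result — derived quantities are recomputed in full float precision (six oxide percentages, the totals, the yield, glass mass, ignition loss) from the batch weights at 100.0 g of glass, as quoted within the problem or the answer.
Per-oxide target masses for 100.0 g vitreous product:
  ZnO: 13.12% × 100.0 = 13.12 g
  Al2O3: 4.687% × 100.0 = 4.687 g
  Li2O: 7.833% × 100.0 = 7.833 g
  PbO: 6.833% × 100.0 = 6.833 g
  ZrO2: 12.36% × 100.0 = 12.36 g
  SiO2: 55.17% × 100.0 = 55.17 g
Sums-versus-targets review given the weights on record, per the basis as stated (sum by sum, the targets are met exact up to rounding of places):
  ZnO: 13.15·0.9980 = 13.12 g (target 13.12 g)
  Al2O3: 16.97·0.2694 + 38.45·0.003000 = 4.687 g (target 4.687 g)
  Li2O: 16.21·0.4044 + 16.97·0.07530 = 7.833 g (target 7.833 g)
  PbO: 6.991·0.9774 = 6.833 g (target 6.833 g)
  ZrO2: 18.43·0.6705 = 12.36 g (target 12.36 g)
  SiO2: 18.43·0.3285 + 16.97·0.6401 + 38.45·0.9949 = 55.17 g (target 55.17 g)
Glass-mass sanity pass: batch Σ − ignition loss = 100.0 g (the Σ of target masses is 100.0 g; basis as stated: 100.0 g — gaps are rounding artifacts).
Batch grand total — Σ batch = 110.2 g; Σ batch·LOI gives LOI loss = 10.20 g; the yield ratio, glass ÷ batch: 90.75%.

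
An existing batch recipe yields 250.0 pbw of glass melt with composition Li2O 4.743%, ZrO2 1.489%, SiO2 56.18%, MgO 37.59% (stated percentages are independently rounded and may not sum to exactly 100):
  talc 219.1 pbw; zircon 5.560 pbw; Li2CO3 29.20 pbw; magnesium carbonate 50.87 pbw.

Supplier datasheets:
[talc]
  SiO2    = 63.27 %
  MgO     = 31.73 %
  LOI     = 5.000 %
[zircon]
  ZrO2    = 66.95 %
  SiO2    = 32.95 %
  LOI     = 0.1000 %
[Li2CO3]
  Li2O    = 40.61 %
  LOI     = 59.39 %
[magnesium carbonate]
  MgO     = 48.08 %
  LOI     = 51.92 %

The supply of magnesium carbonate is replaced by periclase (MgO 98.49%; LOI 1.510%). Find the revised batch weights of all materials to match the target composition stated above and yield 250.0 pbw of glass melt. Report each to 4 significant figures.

In-progress results are displayed rounded to four significant figures within the worked lines. Every computation carries full precision at every stage. A single rounding yields each reported value. All derived quantities are carried using the weight values at 250.0 pbw of glass at exact precision (the totals, net glass mass, the four compositions, yield, ignition loss), as given in problem or answer.
Oxide-by-oxide targets in 250.0 pbw glass melt:
  Li2O: 4.743% × 250.0 = 11.86 pbw
  ZrO2: 1.489% × 250.0 = 3.722 pbw
  SiO2: 56.18% × 250.0 = 140.4 pbw
  MgO: 37.59% × 250.0 = 93.98 pbw
Verifying the oxide balance given the weights on record, against the basis in use (sums match the target masses up to rounding of the answer):
  Li2O: 29.20·0.4061 = 11.86 pbw (target 11.86 pbw)
  ZrO2: 5.560·0.6695 = 3.722 pbw (target 3.722 pbw)
  SiO2: 219.1·0.6327 + 5.560·0.3295 = 140.5 pbw (target 140.4 pbw)
  MgO: 219.1·0.3173 + 24.83·0.9849 = 93.98 pbw (target 93.98 pbw)
Consistency of the glass mass: total batch − LOI = 250.0 pbw (summing oxide targets gives 250.0 pbw; stated basis 250.0 pbw — a pure rounding effect).
Batch grand total — Σ batch = 278.7 pbw; LOI loss = Σ batch·LOI = 28.68 pbw; glass ÷ batch gives a yield of 89.71%.

Revised batch per 250.0 pbw glass melt:
  talc: 219.1 pbw
  zircon: 5.560 pbw
  Li2CO3: 29.20 pbw
  periclase: 24.83 pbw
Total batch = 278.7 pbw; LOI loss = 28.68 pbw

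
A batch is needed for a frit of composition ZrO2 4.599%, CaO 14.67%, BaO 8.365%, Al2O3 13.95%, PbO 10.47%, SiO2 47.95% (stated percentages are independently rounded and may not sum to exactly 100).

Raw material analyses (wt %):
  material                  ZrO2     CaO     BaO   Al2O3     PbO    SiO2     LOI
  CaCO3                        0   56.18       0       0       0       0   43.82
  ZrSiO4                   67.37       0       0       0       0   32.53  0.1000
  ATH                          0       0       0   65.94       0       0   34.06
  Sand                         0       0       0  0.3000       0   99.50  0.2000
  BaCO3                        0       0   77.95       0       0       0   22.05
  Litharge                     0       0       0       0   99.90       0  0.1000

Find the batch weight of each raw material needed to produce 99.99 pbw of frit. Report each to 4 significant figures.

Each numeric step holds exact precision through the solve. Working values are printed (rounded to four significant digits) at each printed step. Every reported result sees exactly one rounding. Derived quantities (six oxide percentages, totals, glass mass, yield, ignition loss) are carried in exact precision using the weight values on 99.99 pbw of glass, as set out in question or answer.
Oxide-by-oxide targets in 99.99 pbw frit:
  ZrO2: 4.599% × 99.99 = 4.599 pbw
  CaO: 14.67% × 99.99 = 14.67 pbw
  BaO: 8.365% × 99.99 = 8.364 pbw
  Al2O3: 13.95% × 99.99 = 13.95 pbw
  PbO: 10.47% × 99.99 = 10.47 pbw
  SiO2: 47.95% × 99.99 = 47.95 pbw
Mass-balance tally per oxide using the reported weights, at the basis given (each sum matches its target mass within answer rounding):
  ZrO2: 6.826·0.6737 = 4.599 pbw (target 4.599 pbw)
  CaO: 26.11·0.5618 = 14.67 pbw (target 14.67 pbw)
  BaO: 10.73·0.7795 = 8.364 pbw (target 8.364 pbw)
  Al2O3: 20.94·0.6594 + 45.95·0.003000 = 13.95 pbw (target 13.95 pbw)
  PbO: 10.48·0.9990 = 10.47 pbw (target 10.47 pbw)
  SiO2: 6.826·0.3253 + 45.95·0.9950 = 47.94 pbw (target 47.95 pbw)
Glass-mass bookkeeping: net batch after ignition = 99.99 pbw (summing oxide targets gives 99.99 pbw; against the stated basis, 99.99 pbw — deltas are rounding alone).
Batch grand total — Σ batch = 121.0 pbw; LOI loss = Σ batch·LOI = 21.05 pbw; glass ÷ batch gives a yield of 82.61%.

Batch per 99.99 pbw frit:
  CaCO3: 26.11 pbw
  ZrSiO4: 6.826 pbw
  ATH: 20.94 pbw
  Sand: 45.95 pbw
  BaCO3: 10.73 pbw
  Litharge: 10.48 pbw
Total batch = 121.0 pbw; LOI loss = 21.05 pbw; yield = 82.61%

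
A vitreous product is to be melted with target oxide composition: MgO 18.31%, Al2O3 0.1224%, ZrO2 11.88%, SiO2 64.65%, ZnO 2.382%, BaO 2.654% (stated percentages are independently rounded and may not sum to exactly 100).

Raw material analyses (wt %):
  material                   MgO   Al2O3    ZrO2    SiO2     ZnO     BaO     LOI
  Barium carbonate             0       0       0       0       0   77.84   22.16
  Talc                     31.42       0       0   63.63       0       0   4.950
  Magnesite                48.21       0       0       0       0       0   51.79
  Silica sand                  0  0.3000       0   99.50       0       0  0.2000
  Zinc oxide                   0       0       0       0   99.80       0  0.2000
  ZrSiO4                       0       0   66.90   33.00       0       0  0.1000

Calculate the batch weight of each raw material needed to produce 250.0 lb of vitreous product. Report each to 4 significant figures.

In-progress results are shown, rounded to 4 significant digits, when written out. All arithmetic maintains exact precision from first step to last — every reported value undergoes a single rounding — the derived quantities, which include the yield, the totals, net glass mass, six oxide percentages, ignition loss, are carried in exact precision, as they appear in the problem or the answer, starting from the weights for 250.0 lb of glass.
The oxide mass targets at 250.0 lb vitreous product:
  MgO: 18.31% × 250.0 = 45.78 lb
  Al2O3: 0.1224% × 250.0 = 0.3060 lb
  ZrO2: 11.88% × 250.0 = 29.70 lb
  SiO2: 64.65% × 250.0 = 161.6 lb
  ZnO: 2.382% × 250.0 = 5.955 lb
  BaO: 2.654% × 250.0 = 6.635 lb
Sums-versus-targets review with the batch weights as given, relative to the basis at hand (sum by sum, the targets are met up to rounding of the answer):
  MgO: 71.48·0.3142 + 48.36·0.4821 = 45.77 lb (target 45.78 lb)
  Al2O3: 102.0·0.003000 = 0.3060 lb (target 0.3060 lb)
  ZrO2: 44.39·0.6690 = 29.70 lb (target 29.70 lb)
  SiO2: 71.48·0.6363 + 102.0·0.9950 + 44.39·0.3300 = 161.6 lb (target 161.6 lb)
  ZnO: 5.967·0.9980 = 5.955 lb (target 5.955 lb)
  BaO: 8.524·0.7784 = 6.635 lb (target 6.635 lb)
Consistency of the glass mass: the batch minus its LOI: 250.0 lb (oxide target masses add up to 250.0 lb; the stated basis being 250.0 lb — rounding explains the deltas).
Total batch = Σ batch = 280.7 lb; loss to ignition Σ batch·LOI = 30.73 lb; the yield ratio, glass ÷ batch: 89.05%.

Batch per 250.0 lb vitreous product:
  Barium carbonate: 8.524 lb
  Talc: 71.48 lb
  Magnesite: 48.36 lb
  Silica sand: 102.0 lb
  Zinc oxide: 5.967 lb
  ZrSiO4: 44.39 lb
Total batch = 280.7 lb; LOI loss = 30.73 lb; yield = 89.05%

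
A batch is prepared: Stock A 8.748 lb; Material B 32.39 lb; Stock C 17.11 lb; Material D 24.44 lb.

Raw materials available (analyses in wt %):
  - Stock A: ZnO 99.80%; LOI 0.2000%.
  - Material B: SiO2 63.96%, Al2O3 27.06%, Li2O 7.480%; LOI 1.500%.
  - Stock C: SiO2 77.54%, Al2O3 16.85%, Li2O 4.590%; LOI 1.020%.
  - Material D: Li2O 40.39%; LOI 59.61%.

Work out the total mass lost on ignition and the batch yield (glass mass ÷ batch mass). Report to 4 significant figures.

LOI loss = 15.25 lb; glass = 67.44 lb; yield = 81.56%

The intermediate values are displayed rounded to 4 significant digits at each printed step — all arithmetic holds full precision from first step to last — every reported figure is rounded a single time — all derived quantities (ignition loss, the four compositions, yield, totals, net glass mass) are computed using the weight values at 67.44 lb of glass in exact precision precisely as stated by question or answer.
Ignition loss by material:
  Stock A: 8.748 × 0.002000 = 0.01750 lb
  Material B: 32.39 × 0.01500 = 0.4859 lb
  Stock C: 17.11 × 0.01020 = 0.1745 lb
  Material D: 24.44 × 0.5961 = 14.57 lb
Total LOI = 15.25 lb
Glass = batch − LOI = 82.69 − 15.25 = 67.44 lb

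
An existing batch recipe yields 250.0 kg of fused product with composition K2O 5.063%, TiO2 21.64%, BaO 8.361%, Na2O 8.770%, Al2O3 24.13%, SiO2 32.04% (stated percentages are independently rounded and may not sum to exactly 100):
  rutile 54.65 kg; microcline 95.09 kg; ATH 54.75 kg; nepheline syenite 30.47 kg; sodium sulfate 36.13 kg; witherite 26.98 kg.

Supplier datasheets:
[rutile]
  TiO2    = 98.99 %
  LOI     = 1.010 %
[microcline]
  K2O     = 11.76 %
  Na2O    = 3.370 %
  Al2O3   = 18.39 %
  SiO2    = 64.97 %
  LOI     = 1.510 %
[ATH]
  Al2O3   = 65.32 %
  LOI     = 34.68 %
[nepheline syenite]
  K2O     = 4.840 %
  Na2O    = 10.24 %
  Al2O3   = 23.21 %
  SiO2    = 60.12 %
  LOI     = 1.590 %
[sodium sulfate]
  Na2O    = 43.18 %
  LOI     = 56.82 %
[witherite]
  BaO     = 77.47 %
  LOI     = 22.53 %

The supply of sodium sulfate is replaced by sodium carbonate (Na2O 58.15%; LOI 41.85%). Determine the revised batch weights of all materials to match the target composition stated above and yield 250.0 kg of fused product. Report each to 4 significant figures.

Values along the way appear, with 4-significant-digit rounding, between the steps — every computation holds exact precision at all times. Each reported number sees exactly one rounding. Derived quantities (the six compositions, totals, yield, net glass mass, ignition loss) are recomputed using the weight values per 250.0 kg of glass in full float precision as given in question or answer.
Target oxide masses per 250.0 kg fused product:
  K2O: 5.063% × 250.0 = 12.66 kg
  TiO2: 21.64% × 250.0 = 54.10 kg
  BaO: 8.361% × 250.0 = 20.90 kg
  Na2O: 8.770% × 250.0 = 21.92 kg
  Al2O3: 24.13% × 250.0 = 60.32 kg
  SiO2: 32.04% × 250.0 = 80.10 kg
Balance tally, oxide-wise, from the weights as reported, for the quoted basis mass (target by target, the sums agree given rounding of the digits):
  K2O: 95.09·0.1176 + 30.47·0.04840 = 12.66 kg (target 12.66 kg)
  TiO2: 54.65·0.9899 = 54.10 kg (target 54.10 kg)
  BaO: 26.98·0.7747 = 20.90 kg (target 20.90 kg)
  Na2O: 95.09·0.03370 + 30.47·0.1024 + 26.83·0.5815 = 21.93 kg (target 21.92 kg)
  Al2O3: 95.09·0.1839 + 54.75·0.6532 + 30.47·0.2321 = 60.32 kg (target 60.32 kg)
  SiO2: 95.09·0.6497 + 30.47·0.6012 = 80.10 kg (target 80.10 kg)
Glass-mass bookkeeping: total charge less LOI = 250.0 kg (the Σ of target masses is 250.0 kg; versus the stated basis of 250.0 kg — differing by rounding only).
Batch grand total — Σ batch = 288.8 kg; Σ batch·LOI gives LOI loss = 38.77 kg; yield, glass over the total, = 86.58%.

Revised batch per 250.0 kg fused product:
  rutile: 54.65 kg
  microcline: 95.09 kg
  ATH: 54.75 kg
  nepheline syenite: 30.47 kg
  sodium carbonate: 26.83 kg
  witherite: 26.98 kg
Total batch = 288.8 kg; LOI loss = 38.77 kg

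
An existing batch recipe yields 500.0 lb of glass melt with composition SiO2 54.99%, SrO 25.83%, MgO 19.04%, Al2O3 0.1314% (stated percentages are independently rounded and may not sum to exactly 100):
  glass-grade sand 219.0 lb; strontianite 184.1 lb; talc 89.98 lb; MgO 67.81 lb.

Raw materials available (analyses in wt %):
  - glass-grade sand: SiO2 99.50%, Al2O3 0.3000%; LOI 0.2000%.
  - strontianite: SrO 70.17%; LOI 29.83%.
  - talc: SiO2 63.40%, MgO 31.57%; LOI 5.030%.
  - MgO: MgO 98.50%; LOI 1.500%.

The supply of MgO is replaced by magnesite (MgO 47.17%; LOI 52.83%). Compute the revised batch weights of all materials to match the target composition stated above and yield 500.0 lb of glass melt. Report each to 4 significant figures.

Revised batch per 500.0 lb glass melt:
  glass-grade sand: 219.0 lb
  strontianite: 184.1 lb
  talc: 89.98 lb
  magnesite: 141.6 lb
Total batch = 634.7 lb; LOI loss = 134.7 lb

Working values appear, rounded to four significant digits, as written — all arithmetic holds exact precision from first step to last. Every reported figure undergoes a single rounding. Derived quantities (glass mass, yield, the totals, LOI, four oxide percentages) are re-derived using the weight values for 500.0 lb of glass at full float precision, as they appear in the problem or answer text.
Per-oxide target masses for 500.0 lb glass melt:
  SiO2: 54.99% × 500.0 = 275.0 lb
  SrO: 25.83% × 500.0 = 129.2 lb
  MgO: 19.04% × 500.0 = 95.20 lb
  Al2O3: 0.1314% × 500.0 = 0.6570 lb
Checking each oxide sum given the weights on record, on the stated basis (every target is met by its sum exact up to rounding of places):
  SiO2: 219.0·0.9950 + 89.98·0.6340 = 275.0 lb (target 275.0 lb)
  SrO: 184.1·0.7017 = 129.2 lb (target 129.2 lb)
  MgO: 89.98·0.3157 + 141.6·0.4717 = 95.20 lb (target 95.20 lb)
  Al2O3: 219.0·0.003000 = 0.6570 lb (target 0.6570 lb)
Glass-mass closure: batch total minus LOI = 500.0 lb (the Σ of target masses is 500.0 lb; basis as stated: 500.0 lb — gaps are rounding artifacts).
Batch grand total — Σ batch = 634.7 lb; ignition loss, Σ(batch × LOI) = 134.7 lb; the yield ratio, glass ÷ batch: 78.78%.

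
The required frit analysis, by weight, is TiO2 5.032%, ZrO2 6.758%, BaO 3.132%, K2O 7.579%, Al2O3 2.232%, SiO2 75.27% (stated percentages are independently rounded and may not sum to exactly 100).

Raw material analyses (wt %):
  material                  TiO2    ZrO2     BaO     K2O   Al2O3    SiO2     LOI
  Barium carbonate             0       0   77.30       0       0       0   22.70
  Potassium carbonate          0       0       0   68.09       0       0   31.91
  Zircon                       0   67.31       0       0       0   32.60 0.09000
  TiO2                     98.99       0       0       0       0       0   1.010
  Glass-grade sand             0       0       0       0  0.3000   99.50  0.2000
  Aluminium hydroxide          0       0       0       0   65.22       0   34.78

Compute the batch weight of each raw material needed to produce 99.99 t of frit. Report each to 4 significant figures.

Batch per 99.99 t frit:
  Barium carbonate: 4.051 t
  Potassium carbonate: 11.13 t
  Zircon: 10.04 t
  TiO2: 5.083 t
  Glass-grade sand: 72.35 t
  Aluminium hydroxide: 3.089 t
Total batch = 105.7 t; LOI loss = 5.751 t; yield = 94.56%

In-progress results are rounded off to 4 significant digits as shown — each numeric step runs at full precision at every stage. A single rounding completes every reported number. The derived quantities, which include glass mass, the six compositions, totals, LOI, yield, are rebuilt at exact precision, as set out in the problem or answer text, using the weight values per 99.99 t of glass.
Per-oxide target masses for 99.99 t frit:
  TiO2: 5.032% × 99.99 = 5.031 t
  ZrO2: 6.758% × 99.99 = 6.757 t
  BaO: 3.132% × 99.99 = 3.132 t
  K2O: 7.579% × 99.99 = 7.578 t
  Al2O3: 2.232% × 99.99 = 2.232 t
  SiO2: 75.27% × 99.99 = 75.26 t
A balance pass over the oxides, on the weights just shown, for the quoted basis mass (each sum matches its target mass once rounding is allowed for):
  TiO2: 5.083·0.9899 = 5.032 t (target 5.031 t)
  ZrO2: 10.04·0.6731 = 6.758 t (target 6.757 t)
  BaO: 4.051·0.7730 = 3.131 t (target 3.132 t)
  K2O: 11.13·0.6809 = 7.578 t (target 7.578 t)
  Al2O3: 72.35·0.003000 + 3.089·0.6522 = 2.232 t (target 2.232 t)
  SiO2: 10.04·0.3260 + 72.35·0.9950 = 75.26 t (target 75.26 t)
Glass-mass bookkeeping: batch total minus LOI = 99.99 t (per-oxide target masses sum to 99.99 t; against the stated basis, 99.99 t — any gap is answer rounding).
Batch total: Σ batch = 105.7 t; LOI loss = Σ batch·LOI = 5.751 t; yield = glass ÷ total batch = 94.56%.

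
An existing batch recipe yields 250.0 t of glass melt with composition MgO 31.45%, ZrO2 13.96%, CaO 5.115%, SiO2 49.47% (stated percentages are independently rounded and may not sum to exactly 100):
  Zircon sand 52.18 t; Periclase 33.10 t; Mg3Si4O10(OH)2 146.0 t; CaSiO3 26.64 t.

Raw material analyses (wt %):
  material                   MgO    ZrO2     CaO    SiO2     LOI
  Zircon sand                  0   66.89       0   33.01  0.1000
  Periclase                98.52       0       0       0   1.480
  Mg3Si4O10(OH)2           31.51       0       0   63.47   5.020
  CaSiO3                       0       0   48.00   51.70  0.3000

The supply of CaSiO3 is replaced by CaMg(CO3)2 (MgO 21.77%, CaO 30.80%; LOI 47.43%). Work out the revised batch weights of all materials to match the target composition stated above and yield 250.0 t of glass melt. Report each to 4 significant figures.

Revised batch per 250.0 t glass melt:
  Zircon sand: 52.18 t
  Periclase: 16.99 t
  Mg3Si4O10(OH)2: 167.7 t
  CaMg(CO3)2: 41.52 t
Total batch = 278.4 t; LOI loss = 28.42 t

Mid-chain values are displayed, rounded to four significant digits, across the worked steps. Full precision is held end to end — a single rounding produces each reported number; the derived quantities are carried in exact precision (four oxide percentages, the totals, yield, net glass mass, ignition loss) starting from the weights at 250.0 t of glass as given in the problem or answer text.
Target masses of each oxide per 250.0 t glass melt:
  MgO: 31.45% × 250.0 = 78.62 t
  ZrO2: 13.96% × 250.0 = 34.90 t
  CaO: 5.115% × 250.0 = 12.79 t
  SiO2: 49.47% × 250.0 = 123.7 t
Mass-balance tally per oxide given the weights on record, at the basis given (delivered sums recover each target given rounding of the digits):
  MgO: 16.99·0.9852 + 167.7·0.3151 + 41.52·0.2177 = 78.62 t (target 78.62 t)
  ZrO2: 52.18·0.6689 = 34.90 t (target 34.90 t)
  CaO: 41.52·0.3080 = 12.79 t (target 12.79 t)
  SiO2: 52.18·0.3301 + 167.7·0.6347 = 123.7 t (target 123.7 t)
Glass-mass sanity pass: total batch − LOI = 250.0 t (per-oxide target masses sum to 250.0 t; stated basis 250.0 t — deltas are rounding alone).
Batch grand total — Σ batch = 278.4 t; LOI loss = Σ batch·LOI = 28.42 t; yield, glass over the total, = 89.79%.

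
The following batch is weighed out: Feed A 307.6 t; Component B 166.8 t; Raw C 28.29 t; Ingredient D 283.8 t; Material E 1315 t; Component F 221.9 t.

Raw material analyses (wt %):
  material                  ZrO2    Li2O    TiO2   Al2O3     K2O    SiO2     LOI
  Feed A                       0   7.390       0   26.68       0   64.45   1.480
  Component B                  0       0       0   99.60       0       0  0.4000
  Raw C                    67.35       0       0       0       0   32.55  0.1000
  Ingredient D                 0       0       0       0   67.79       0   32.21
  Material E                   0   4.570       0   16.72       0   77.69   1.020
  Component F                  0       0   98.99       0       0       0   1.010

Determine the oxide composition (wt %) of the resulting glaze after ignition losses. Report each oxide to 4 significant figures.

In-progress results appear rounded to four significant digits. The working math holds exact precision in all steps; a single rounding produces every reported result; all derived quantities, which include glass mass, ignition loss, six oxide percentages, totals, the yield, are computed at full float precision, exactly as printed in the question or the answer, from the weighed amounts at 2211 t of glass.
Mass of each oxide from the mix:
  ZrO2: 28.29·0.6735 = 19.05 t
  Li2O: 307.6·0.07390 + 1315·0.04570 = 82.83 t
  TiO2: 221.9·0.9899 = 219.7 t
  Al2O3: 307.6·0.2668 + 166.8·0.9960 + 1315·0.1672 = 468.1 t
  K2O: 283.8·0.6779 = 192.4 t
  SiO2: 307.6·0.6445 + 28.29·0.3255 + 1315·0.7769 = 1229 t
LOI: 307.6·0.01480 + 166.8·0.004000 + 28.29·0.001000 + 283.8·0.3221 + 1315·0.01020 + 221.9·0.01010 = 112.3 t
Resulting glass, batch − LOI: 2323 − 112.3 = 2211 t (= the summed oxide contributions)
each wt % is 100 × oxide ÷ glass

Glass mass = 2211 t (batch 2323 − LOI 112.3).
Composition: ZrO2 0.8617%, Li2O 3.746%, TiO2 9.934%, Al2O3 21.17%, K2O 8.701%, SiO2 55.59%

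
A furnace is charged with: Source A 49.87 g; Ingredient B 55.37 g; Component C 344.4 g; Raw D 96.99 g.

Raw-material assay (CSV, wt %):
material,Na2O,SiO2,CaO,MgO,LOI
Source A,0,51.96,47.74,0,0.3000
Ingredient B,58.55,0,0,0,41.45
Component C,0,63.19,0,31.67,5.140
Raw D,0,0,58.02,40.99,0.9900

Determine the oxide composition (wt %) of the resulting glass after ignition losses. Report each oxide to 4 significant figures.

The whole derivation keeps full precision at all times — values along the way are printed rounded to 4 significant figures at each printed step. Every reported value is rounded a single time — all derived quantities are computed from the batch weights on 504.9 g of glass at full precision (the four compositions, LOI, yield, totals, net glass mass), exactly as printed in either problem or answer.
Per-oxide mass from batch:
  Na2O: 55.37·0.5855 = 32.42 g
  SiO2: 49.87·0.5196 + 344.4·0.6319 = 243.5 g
  CaO: 49.87·0.4774 + 96.99·0.5802 = 80.08 g
  MgO: 344.4·0.3167 + 96.99·0.4099 = 148.8 g
LOI: 49.87·0.003000 + 55.37·0.4145 + 344.4·0.05140 + 96.99·0.009900 = 41.76 g
The glass mass, total less LOI, = 546.6 − 41.76 = 504.9 g (the oxide masses sum to this)
oxide / glass × 100 gives the wt %

Glass mass = 504.9 g (batch 546.6 − LOI 41.76).
Composition: Na2O 6.421%, SiO2 48.24%, CaO 15.86%, MgO 29.48%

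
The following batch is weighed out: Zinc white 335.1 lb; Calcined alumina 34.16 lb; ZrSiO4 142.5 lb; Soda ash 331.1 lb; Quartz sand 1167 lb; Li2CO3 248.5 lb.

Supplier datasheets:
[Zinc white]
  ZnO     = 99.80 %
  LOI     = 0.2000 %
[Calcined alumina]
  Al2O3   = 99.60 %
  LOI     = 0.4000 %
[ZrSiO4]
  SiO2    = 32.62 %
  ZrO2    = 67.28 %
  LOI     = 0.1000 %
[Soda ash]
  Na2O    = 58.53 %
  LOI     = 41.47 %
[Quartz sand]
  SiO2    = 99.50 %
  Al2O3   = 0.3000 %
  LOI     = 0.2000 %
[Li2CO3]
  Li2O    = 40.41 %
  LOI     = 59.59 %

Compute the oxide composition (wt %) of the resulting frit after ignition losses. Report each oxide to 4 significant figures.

Full precision is kept throughout; the intermediate values are shown, rounded to four significant figures, alongside each step. Every reported figure carries a single rounding — all derived quantities, which include net glass mass, six oxide percentages, the yield, the totals, ignition loss, are recomputed at full precision, as quoted within the problem or answer text, starting from the weights at 1970 lb of glass.
Mass of each oxide from the mix:
  SiO2: 142.5·0.3262 + 1167·0.9950 = 1208 lb
  Na2O: 331.1·0.5853 = 193.8 lb
  ZrO2: 142.5·0.6728 = 95.87 lb
  Li2O: 248.5·0.4041 = 100.4 lb
  ZnO: 335.1·0.9980 = 334.4 lb
  Al2O3: 34.16·0.9960 + 1167·0.003000 = 37.52 lb
LOI: 335.1·0.002000 + 34.16·0.004000 + 142.5·0.001000 + 331.1·0.4147 + 1167·0.002000 + 248.5·0.5959 = 288.7 lb
batch − LOI leaves glass = 2258 − 288.7 = 1970 lb (equal to the oxide-mass sum)
wt % = 100 × oxide mass / glass mass

Glass mass = 1970 lb (batch 2258 − LOI 288.7).
Composition: SiO2 61.31%, Na2O 9.839%, ZrO2 4.867%, Li2O 5.098%, ZnO 16.98%, Al2O3 1.905%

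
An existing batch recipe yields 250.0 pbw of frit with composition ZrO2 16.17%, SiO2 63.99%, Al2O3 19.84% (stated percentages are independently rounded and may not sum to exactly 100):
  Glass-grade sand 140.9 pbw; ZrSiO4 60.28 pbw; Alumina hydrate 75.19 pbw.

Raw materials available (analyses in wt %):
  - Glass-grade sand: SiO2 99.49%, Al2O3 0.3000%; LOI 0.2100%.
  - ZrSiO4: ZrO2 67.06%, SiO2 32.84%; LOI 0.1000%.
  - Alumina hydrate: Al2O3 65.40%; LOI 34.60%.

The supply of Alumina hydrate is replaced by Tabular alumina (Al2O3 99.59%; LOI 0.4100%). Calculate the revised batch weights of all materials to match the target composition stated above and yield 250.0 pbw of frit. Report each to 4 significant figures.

Full float precision is held in every operation. The intermediate values appear (rounded to four significant digits) in the printout; each reported result is rounded once only. Derived quantities are re-derived in full float precision (yield, the three compositions, ignition loss, glass mass, totals) from the weighed amounts on 250.0 pbw of glass, as quoted within the problem or answer text.
Target masses of each oxide per 250.0 pbw frit:
  ZrO2: 16.17% × 250.0 = 40.43 pbw
  SiO2: 63.99% × 250.0 = 160.0 pbw
  Al2O3: 19.84% × 250.0 = 49.60 pbw
A balance pass over the oxides, applying the batch weights above, per the basis as stated (sum by sum, the targets are met net of answer rounding effects):
  ZrO2: 60.28·0.6706 = 40.42 pbw (target 40.43 pbw)
  SiO2: 140.9·0.9949 + 60.28·0.3284 = 160.0 pbw (target 160.0 pbw)
  Al2O3: 140.9·0.003000 + 49.38·0.9959 = 49.60 pbw (target 49.60 pbw)
Auditing the glass mass value: total charge less LOI = 250.0 pbw (summing oxide targets gives 250.0 pbw; versus the stated basis of 250.0 pbw — rounding explains the deltas).
Total batch = Σ batch = 250.6 pbw; Σ batch·LOI gives LOI loss = 0.5586 pbw; the yield ratio, glass ÷ batch: 99.78%.

Revised batch per 250.0 pbw frit:
  Glass-grade sand: 140.9 pbw
  ZrSiO4: 60.28 pbw
  Tabular alumina: 49.38 pbw
Total batch = 250.6 pbw; LOI loss = 0.5586 pbw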